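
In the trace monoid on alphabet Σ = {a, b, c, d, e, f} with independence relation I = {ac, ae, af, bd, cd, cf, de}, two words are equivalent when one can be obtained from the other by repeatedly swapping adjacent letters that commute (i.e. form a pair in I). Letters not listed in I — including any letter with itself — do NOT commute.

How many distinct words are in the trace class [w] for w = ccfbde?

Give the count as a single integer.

#0=c has no predecessor
#1=c depends on [0:c]
#2=f has no predecessor
#3=b depends on [1:c, 2:f]
#4=d depends on [2:f]
#5=e depends on [3:b]
sources: [0:c, 2:f]
N(rest) = Σ N(rest − s) over sources s of rest; N(one piece) = 1:
  size 1 → [4]=1  [5]=1
  size 2 → [3,5]=1  [4,5]=2
  size 3 → [1,3,5]=1  [3,4,5]=3
  size 4 → [0,1,3,5]=1  [1,3,4,5]=4  [2,3,4,5]=3
  first=0(c) contributes 7
  first=2(f) contributes 5
|[w]| = 12

12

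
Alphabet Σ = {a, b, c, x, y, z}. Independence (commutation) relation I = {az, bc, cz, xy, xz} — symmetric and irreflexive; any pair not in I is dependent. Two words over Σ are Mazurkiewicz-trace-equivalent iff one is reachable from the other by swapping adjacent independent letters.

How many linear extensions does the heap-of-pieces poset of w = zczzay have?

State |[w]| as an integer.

10

0(z) covers ∅
1(c) covers ∅
2(z) covers 0:z
3(z) covers 2:z
4(a) covers 1:c
5(y) covers 3:z, 4:a
floor of heap: 0:z, 1:c
completions by unplaced set U, small U first (add the entries for U minus each lowest piece of U):
  |U|=1: {5}:1
  |U|=2: {3,5}:1  {4,5}:1
  |U|=3: {1,4,5}:1  {2,3,5}:1  {3,4,5}:2
  |U|=4: {0,2,3,5}:1  {1,3,4,5}:3  {2,3,4,5}:3
  start at 0(z): 6
  start at 1(c): 4
sum over floor = 10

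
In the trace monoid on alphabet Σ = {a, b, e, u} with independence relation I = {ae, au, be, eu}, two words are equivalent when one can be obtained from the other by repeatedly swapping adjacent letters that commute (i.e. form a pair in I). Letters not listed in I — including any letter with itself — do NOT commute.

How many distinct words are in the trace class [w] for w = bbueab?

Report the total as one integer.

12

drop 0:b onto floor
drop 1:b onto {0:b}
drop 2:u onto {1:b}
drop 3:e onto floor
drop 4:a onto {1:b}
drop 5:b onto {2:u, 4:a}
ground layer = {0:b, 3:e}
drop-orders for the pieces not yet dropped (sum over which currently-grounded one goes next):
  1 to go: {3} 1  {5} 1
  2 to go: {2,5} 1  {3,5} 2  {4,5} 1
  3 to go: {2,3,5} 3  {2,4,5} 2  {3,4,5} 3
  4 to go: {1,2,4,5} 2  {2,3,4,5} 8
  if 0:b drops first: 10 orders
  if 3:e drops first: 2 orders
heap linearizations: 12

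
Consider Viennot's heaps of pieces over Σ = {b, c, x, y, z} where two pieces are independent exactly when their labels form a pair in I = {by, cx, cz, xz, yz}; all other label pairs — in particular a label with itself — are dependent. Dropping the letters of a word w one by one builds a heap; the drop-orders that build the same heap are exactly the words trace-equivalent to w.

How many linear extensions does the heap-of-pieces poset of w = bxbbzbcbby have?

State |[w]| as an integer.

piece 0:b — minimal
piece 1:x rests on {0:b}
piece 2:b rests on {1:x}
piece 3:b rests on {2:b}
piece 4:z rests on {3:b}
piece 5:b rests on {4:z}
piece 6:c rests on {5:b}
piece 7:b rests on {6:c}
piece 8:b rests on {7:b}
piece 9:y rests on {6:c}
minimal pieces: {0:b}
ways to finish when only these pieces remain (= sum over removing one remaining piece with nothing left below it):
  1 left: {8}→1  {9}→1
  2 left: {7,8}→1  {8,9}→2
  3 left: {7,8,9}→3
  4 left: {6,7,8,9}→3
  5 left: {5,6,7,8,9}→3
  6 left: {4,5,6,7,8,9}→3
  7 left: {3,4,5,6,7,8,9}→3
  8 left: {2,3,4,5,6,7,8,9}→3
  placing 0:b first → 3 extensions

3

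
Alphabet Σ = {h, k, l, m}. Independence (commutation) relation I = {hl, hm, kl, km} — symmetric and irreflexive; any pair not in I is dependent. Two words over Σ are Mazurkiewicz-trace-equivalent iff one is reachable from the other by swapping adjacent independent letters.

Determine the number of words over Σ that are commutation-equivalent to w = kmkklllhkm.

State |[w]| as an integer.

252

drop 0:k onto floor
drop 1:m onto floor
drop 2:k onto {0:k}
drop 3:k onto {2:k}
drop 4:l onto {1:m}
drop 5:l onto {4:l}
drop 6:l onto {5:l}
drop 7:h onto {3:k}
drop 8:k onto {7:h}
drop 9:m onto {6:l}
ground layer = {0:k, 1:m}
drop-orders for the pieces not yet dropped (sum over which currently-grounded one goes next):
  1 to go: {8} 1  {9} 1
  2 to go: {6,9} 1  {7,8} 1  {8,9} 2
  3 to go: {3,7,8} 1  {5,6,9} 1  {6,8,9} 3  {7,8,9} 3
  4 to go: {2,3,7,8} 1  {3,7,8,9} 4  {4,5,6,9} 1  {5,6,8,9} 4  {6,7,8,9} 6
  5 to go: {0,2,3,7,8} 1  {1,4,5,6,9} 1  {2,3,7,8,9} 5  {3,6,7,8,9} 10  {4,5,6,8,9} 5  {5,6,7,8,9} 10
  6 to go: {0,2,3,7,8,9} 6  {1,4,5,6,8,9} 6  {2,3,6,7,8,9} 15  {3,5,6,7,8,9} 20  {4,5,6,7,8,9} 15
  7 to go: {0,2,3,6,7,8,9} 21  {1,4,5,6,7,8,9} 21  {2,3,5,6,7,8,9} 35  {3,4,5,6,7,8,9} 35
  8 to go: {0,2,3,5,6,7,8,9} 56  {1,3,4,5,6,7,8,9} 56  {2,3,4,5,6,7,8,9} 70
  if 0:k drops first: 126 orders
  if 1:m drops first: 126 orders
heap linearizations: 252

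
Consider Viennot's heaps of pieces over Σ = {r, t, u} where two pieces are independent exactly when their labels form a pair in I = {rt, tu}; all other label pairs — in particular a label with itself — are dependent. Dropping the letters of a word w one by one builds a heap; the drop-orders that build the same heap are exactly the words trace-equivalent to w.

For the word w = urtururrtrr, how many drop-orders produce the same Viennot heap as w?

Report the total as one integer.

0(u) covers ∅
1(r) covers 0:u
2(t) covers ∅
3(u) covers 1:r
4(r) covers 3:u
5(u) covers 4:r
6(r) covers 5:u
7(r) covers 6:r
8(t) covers 2:t
9(r) covers 7:r
10(r) covers 9:r
floor of heap: 0:u, 2:t
completions by unplaced set U, small U first (add the entries for U minus each lowest piece of U):
  |U|=1: {8}:1  {10}:1
  |U|=2: {2,8}:1  {8,10}:2  {9,10}:1
  |U|=3: {2,8,10}:3  {7,9,10}:1  {8,9,10}:3
  |U|=4: {2,8,9,10}:6  {6,7,9,10}:1  {7,8,9,10}:4
  |U|=5: {2,7,8,9,10}:10  {5,6,7,9,10}:1  {6,7,8,9,10}:5
  |U|=6: {2,6,7,8,9,10}:15  {4,5,6,7,9,10}:1  {5,6,7,8,9,10}:6
  |U|=7: {2,5,6,7,8,9,10}:21  {3,4,5,6,7,9,10}:1  {4,5,6,7,8,9,10}:7
  |U|=8: {1,3,4,5,6,7,9,10}:1  {2,4,5,6,7,8,9,10}:28  {3,4,5,6,7,8,9,10}:8
  |U|=9: {0,1,3,4,5,6,7,9,10}:1  {1,3,4,5,6,7,8,9,10}:9  {2,3,4,5,6,7,8,9,10}:36
  start at 0(u): 45
  start at 2(t): 10
sum over floor = 55

55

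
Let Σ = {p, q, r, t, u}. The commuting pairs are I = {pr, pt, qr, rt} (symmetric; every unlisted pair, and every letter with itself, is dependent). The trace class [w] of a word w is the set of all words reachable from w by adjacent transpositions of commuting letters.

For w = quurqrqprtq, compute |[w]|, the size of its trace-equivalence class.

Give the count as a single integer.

drop 0:q onto floor
drop 1:u onto {0:q}
drop 2:u onto {1:u}
drop 3:r onto {2:u}
drop 4:q onto {2:u}
drop 5:r onto {3:r}
drop 6:q onto {4:q}
drop 7:p onto {6:q}
drop 8:r onto {5:r}
drop 9:t onto {6:q}
drop 10:q onto {7:p, 9:t}
ground layer = {0:q}
drop-orders for the pieces not yet dropped (sum over which currently-grounded one goes next):
  1 to go: {8} 1  {10} 1
  2 to go: {5,8} 1  {7,10} 1  {8,10} 2  {9,10} 1
  3 to go: {3,5,8} 1  {5,8,10} 3  {7,8,10} 3  {7,9,10} 2  {8,9,10} 3
  4 to go: {3,5,8,10} 4  {5,7,8,10} 6  {5,8,9,10} 6  {6,7,9,10} 2  {7,8,9,10} 8
  5 to go: {3,5,7,8,10} 10  {3,5,8,9,10} 10  {4,6,7,9,10} 2  {5,7,8,9,10} 20  {6,7,8,9,10} 10
  6 to go: {3,5,7,8,9,10} 40  {4,6,7,8,9,10} 12  {5,6,7,8,9,10} 30
  7 to go: {3,5,6,7,8,9,10} 70  {4,5,6,7,8,9,10} 42
  8 to go: {3,4,5,6,7,8,9,10} 112
  9 to go: {2,3,4,5,6,7,8,9,10} 112
  if 0:q drops first: 112 orders

112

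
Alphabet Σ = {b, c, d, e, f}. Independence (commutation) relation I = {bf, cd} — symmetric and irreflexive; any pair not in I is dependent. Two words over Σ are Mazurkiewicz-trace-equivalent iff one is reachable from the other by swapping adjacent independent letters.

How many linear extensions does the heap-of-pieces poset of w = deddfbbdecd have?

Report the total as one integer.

piece 0:d — minimal
piece 1:e rests on {0:d}
piece 2:d rests on {1:e}
piece 3:d rests on {2:d}
piece 4:f rests on {3:d}
piece 5:b rests on {3:d}
piece 6:b rests on {5:b}
piece 7:d rests on {4:f, 6:b}
piece 8:e rests on {7:d}
piece 9:c rests on {8:e}
piece 10:d rests on {8:e}
minimal pieces: {0:d}
ways to finish when only these pieces remain (= sum over removing one remaining piece with nothing left below it):
  1 left: {9}→1  {10}→1
  2 left: {9,10}→2
  3 left: {8,9,10}→2
  4 left: {7,8,9,10}→2
  5 left: {4,7,8,9,10}→2  {6,7,8,9,10}→2
  6 left: {4,6,7,8,9,10}→4  {5,6,7,8,9,10}→2
  7 left: {4,5,6,7,8,9,10}→6
  8 left: {3,4,5,6,7,8,9,10}→6
  9 left: {2,3,4,5,6,7,8,9,10}→6
  placing 0:d first → 6 extensions

6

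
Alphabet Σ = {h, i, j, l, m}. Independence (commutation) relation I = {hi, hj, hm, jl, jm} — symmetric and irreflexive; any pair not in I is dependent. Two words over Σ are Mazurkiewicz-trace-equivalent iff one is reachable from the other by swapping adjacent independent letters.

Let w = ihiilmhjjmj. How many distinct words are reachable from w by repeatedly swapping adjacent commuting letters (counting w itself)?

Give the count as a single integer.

483

0(i) covers ∅
1(h) covers ∅
2(i) covers 0:i
3(i) covers 2:i
4(l) covers 1:h, 3:i
5(m) covers 4:l
6(h) covers 4:l
7(j) covers 3:i
8(j) covers 7:j
9(m) covers 5:m
10(j) covers 8:j
floor of heap: 0:i, 1:h
completions by unplaced set U, small U first (add the entries for U minus each lowest piece of U):
  |U|=1: {6}:1  {9}:1  {10}:1
  |U|=2: {5,9}:1  {6,9}:2  {6,10}:2  {8,10}:1  {9,10}:2
  |U|=3: {5,6,9}:3  {5,9,10}:3  {6,8,10}:3  {6,9,10}:6  {7,8,10}:1  {8,9,10}:3
  |U|=4: {4,5,6,9}:3  {5,6,9,10}:12  {5,8,9,10}:6  {6,7,8,10}:4  {6,8,9,10}:12  {7,8,9,10}:4
  |U|=5: {1,4,5,6,9}:3  {4,5,6,9,10}:15  {5,6,8,9,10}:30  {5,7,8,9,10}:10  {6,7,8,9,10}:20
  |U|=6: {1,4,5,6,9,10}:18  {4,5,6,8,9,10}:45  {5,6,7,8,9,10}:60
  |U|=7: {1,4,5,6,8,9,10}:63  {4,5,6,7,8,9,10}:105
  |U|=8: {1,4,5,6,7,8,9,10}:168  {3,4,5,6,7,8,9,10}:105
  |U|=9: {1,3,4,5,6,7,8,9,10}:273  {2,3,4,5,6,7,8,9,10}:105
  start at 0(i): 378
  start at 1(h): 105
sum over floor = 483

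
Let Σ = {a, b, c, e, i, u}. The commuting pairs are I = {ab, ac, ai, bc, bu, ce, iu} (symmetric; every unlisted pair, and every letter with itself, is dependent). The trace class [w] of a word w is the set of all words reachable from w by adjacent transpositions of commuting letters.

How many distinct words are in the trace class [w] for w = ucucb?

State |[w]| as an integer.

5

piece 0:u — minimal
piece 1:c rests on {0:u}
piece 2:u rests on {1:c}
piece 3:c rests on {2:u}
piece 4:b — minimal
minimal pieces: {0:u, 4:b}
ways to finish when only these pieces remain (= sum over removing one remaining piece with nothing left below it):
  1 left: {3}→1  {4}→1
  2 left: {2,3}→1  {3,4}→2
  3 left: {1,2,3}→1  {2,3,4}→3
  placing 0:u first → 4 extensions
  placing 4:b first → 1 extensions
total linear extensions = 5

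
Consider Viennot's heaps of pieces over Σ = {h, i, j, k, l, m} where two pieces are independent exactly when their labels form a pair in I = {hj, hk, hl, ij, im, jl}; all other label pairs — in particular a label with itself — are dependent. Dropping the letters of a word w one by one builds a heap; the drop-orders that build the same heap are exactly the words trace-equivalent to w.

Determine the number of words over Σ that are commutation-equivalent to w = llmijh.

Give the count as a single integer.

piece 0:l — minimal
piece 1:l rests on {0:l}
piece 2:m rests on {1:l}
piece 3:i rests on {1:l}
piece 4:j rests on {2:m}
piece 5:h rests on {2:m, 3:i}
minimal pieces: {0:l}
ways to finish when only these pieces remain (= sum over removing one remaining piece with nothing left below it):
  1 left: {4}→1  {5}→1
  2 left: {3,5}→1  {4,5}→2
  3 left: {2,4,5}→2  {3,4,5}→3
  4 left: {2,3,4,5}→5
  placing 0:l first → 5 extensions

5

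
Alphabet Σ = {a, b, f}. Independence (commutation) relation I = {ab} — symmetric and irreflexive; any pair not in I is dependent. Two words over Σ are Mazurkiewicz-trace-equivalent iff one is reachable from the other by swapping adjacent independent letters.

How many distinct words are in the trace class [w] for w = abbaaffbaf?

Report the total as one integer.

drop 0:a onto floor
drop 1:b onto floor
drop 2:b onto {1:b}
drop 3:a onto {0:a}
drop 4:a onto {3:a}
drop 5:f onto {2:b, 4:a}
drop 6:f onto {5:f}
drop 7:b onto {6:f}
drop 8:a onto {6:f}
drop 9:f onto {7:b, 8:a}
ground layer = {0:a, 1:b}
drop-orders for the pieces not yet dropped (sum over which currently-grounded one goes next):
  1 to go: {9} 1
  2 to go: {7,9} 1  {8,9} 1
  3 to go: {7,8,9} 2
  4 to go: {6,7,8,9} 2
  5 to go: {5,6,7,8,9} 2
  6 to go: {2,5,6,7,8,9} 2  {4,5,6,7,8,9} 2
  7 to go: {1,2,5,6,7,8,9} 2  {2,4,5,6,7,8,9} 4  {3,4,5,6,7,8,9} 2
  8 to go: {0,3,4,5,6,7,8,9} 2  {1,2,4,5,6,7,8,9} 6  {2,3,4,5,6,7,8,9} 6
  if 0:a drops first: 12 orders
  if 1:b drops first: 8 orders
heap linearizations: 20

20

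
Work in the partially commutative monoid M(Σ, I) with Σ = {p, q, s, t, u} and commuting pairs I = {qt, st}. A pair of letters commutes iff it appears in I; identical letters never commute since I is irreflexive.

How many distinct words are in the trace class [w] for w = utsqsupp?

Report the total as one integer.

4

#0=u has no predecessor
#1=t depends on [0:u]
#2=s depends on [0:u]
#3=q depends on [2:s]
#4=s depends on [3:q]
#5=u depends on [1:t, 4:s]
#6=p depends on [5:u]
#7=p depends on [6:p]
sources: [0:u]
N(rest) = Σ N(rest − s) over sources s of rest; N(one piece) = 1:
  size 1 → [7]=1
  size 2 → [6,7]=1
  size 3 → [5,6,7]=1
  size 4 → [1,5,6,7]=1  [4,5,6,7]=1
  size 5 → [1,4,5,6,7]=2  [3,4,5,6,7]=1
  size 6 → [1,3,4,5,6,7]=3  [2,3,4,5,6,7]=1
  first=0(u) contributes 4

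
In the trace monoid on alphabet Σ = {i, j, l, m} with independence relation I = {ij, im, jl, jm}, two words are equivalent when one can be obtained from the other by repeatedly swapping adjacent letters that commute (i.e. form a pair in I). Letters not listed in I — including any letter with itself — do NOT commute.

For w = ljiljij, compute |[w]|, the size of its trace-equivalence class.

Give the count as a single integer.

35

piece 0:l — minimal
piece 1:j — minimal
piece 2:i rests on {0:l}
piece 3:l rests on {2:i}
piece 4:j rests on {1:j}
piece 5:i rests on {3:l}
piece 6:j rests on {4:j}
minimal pieces: {0:l, 1:j}
ways to finish when only these pieces remain (= sum over removing one remaining piece with nothing left below it):
  1 left: {5}→1  {6}→1
  2 left: {3,5}→1  {4,6}→1  {5,6}→2
  3 left: {1,4,6}→1  {2,3,5}→1  {3,5,6}→3  {4,5,6}→3
  4 left: {0,2,3,5}→1  {1,4,5,6}→4  {2,3,5,6}→4  {3,4,5,6}→6
  5 left: {0,2,3,5,6}→5  {1,3,4,5,6}→10  {2,3,4,5,6}→10
  placing 0:l first → 20 extensions
  placing 1:j first → 15 extensions
total linear extensions = 35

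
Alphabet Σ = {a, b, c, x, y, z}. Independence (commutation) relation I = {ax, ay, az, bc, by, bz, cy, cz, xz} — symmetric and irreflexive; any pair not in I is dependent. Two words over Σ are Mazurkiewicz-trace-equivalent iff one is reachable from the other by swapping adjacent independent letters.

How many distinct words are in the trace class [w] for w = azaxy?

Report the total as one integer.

20

#0=a has no predecessor
#1=z has no predecessor
#2=a depends on [0:a]
#3=x has no predecessor
#4=y depends on [1:z, 3:x]
sources: [0:a, 1:z, 3:x]
N(rest) = Σ N(rest − s) over sources s of rest; N(one piece) = 1:
  size 1 → [2]=1  [4]=1
  size 2 → [0,2]=1  [1,4]=1  [2,4]=2  [3,4]=1
  size 3 → [0,2,4]=3  [1,2,4]=3  [1,3,4]=2  [2,3,4]=3
  first=0(a) contributes 8
  first=1(z) contributes 6
  first=3(x) contributes 6
|[w]| = 20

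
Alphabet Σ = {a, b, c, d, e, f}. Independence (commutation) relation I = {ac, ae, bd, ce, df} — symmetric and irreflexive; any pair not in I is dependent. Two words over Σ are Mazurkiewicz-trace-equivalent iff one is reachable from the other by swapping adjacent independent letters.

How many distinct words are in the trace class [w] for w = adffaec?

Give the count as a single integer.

drop 0:a onto floor
drop 1:d onto {0:a}
drop 2:f onto {0:a}
drop 3:f onto {2:f}
drop 4:a onto {1:d, 3:f}
drop 5:e onto {1:d, 3:f}
drop 6:c onto {1:d, 3:f}
ground layer = {0:a}
drop-orders for the pieces not yet dropped (sum over which currently-grounded one goes next):
  1 to go: {4} 1  {5} 1  {6} 1
  2 to go: {4,5} 2  {4,6} 2  {5,6} 2
  3 to go: {4,5,6} 6
  4 to go: {1,4,5,6} 6  {3,4,5,6} 6
  5 to go: {1,3,4,5,6} 12  {2,3,4,5,6} 6
  if 0:a drops first: 18 orders

18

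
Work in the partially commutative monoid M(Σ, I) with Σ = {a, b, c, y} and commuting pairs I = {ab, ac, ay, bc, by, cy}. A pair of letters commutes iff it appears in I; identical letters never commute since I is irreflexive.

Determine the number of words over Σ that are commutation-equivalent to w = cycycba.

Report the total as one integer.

420

drop 0:c onto floor
drop 1:y onto floor
drop 2:c onto {0:c}
drop 3:y onto {1:y}
drop 4:c onto {2:c}
drop 5:b onto floor
drop 6:a onto floor
ground layer = {0:c, 1:y, 5:b, 6:a}
drop-orders for the pieces not yet dropped (sum over which currently-grounded one goes next):
  1 to go: {3} 1  {4} 1  {5} 1  {6} 1
  2 to go: {1,3} 1  {2,4} 1  {3,4} 2  {3,5} 2  {3,6} 2  {4,5} 2  {4,6} 2  {5,6} 2
  3 to go: {0,2,4} 1  {1,3,4} 3  {1,3,5} 3  {1,3,6} 3  {2,3,4} 3  {2,4,5} 3  {2,4,6} 3  {3,4,5} 6  {3,4,6} 6  {3,5,6} 6  {4,5,6} 6
  4 to go: {0,2,3,4} 4  {0,2,4,5} 4  {0,2,4,6} 4  {1,2,3,4} 6  {1,3,4,5} 12  {1,3,4,6} 12  {1,3,5,6} 12  {2,3,4,5} 12  {2,3,4,6} 12  {2,4,5,6} 12  {3,4,5,6} 24
  5 to go: {0,1,2,3,4} 10  {0,2,3,4,5} 20  {0,2,3,4,6} 20  {0,2,4,5,6} 20  {1,2,3,4,5} 30  {1,2,3,4,6} 30  {1,3,4,5,6} 60  {2,3,4,5,6} 60
  if 0:c drops first: 180 orders
  if 1:y drops first: 120 orders
  if 5:b drops first: 60 orders
  if 6:a drops first: 60 orders
heap linearizations: 420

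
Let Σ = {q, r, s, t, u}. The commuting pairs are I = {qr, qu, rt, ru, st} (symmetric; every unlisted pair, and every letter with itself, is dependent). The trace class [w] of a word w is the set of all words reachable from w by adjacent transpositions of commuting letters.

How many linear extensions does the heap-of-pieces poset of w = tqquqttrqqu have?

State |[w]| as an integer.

132

0(t) covers ∅
1(q) covers 0:t
2(q) covers 1:q
3(u) covers 0:t
4(q) covers 2:q
5(t) covers 3:u, 4:q
6(t) covers 5:t
7(r) covers ∅
8(q) covers 6:t
9(q) covers 8:q
10(u) covers 6:t
floor of heap: 0:t, 7:r
completions by unplaced set U, small U first (add the entries for U minus each lowest piece of U):
  |U|=1: {7}:1  {9}:1  {10}:1
  |U|=2: {7,9}:2  {7,10}:2  {8,9}:1  {9,10}:2
  |U|=3: {7,8,9}:3  {7,9,10}:6  {8,9,10}:3
  |U|=4: {6,8,9,10}:3  {7,8,9,10}:12
  |U|=5: {5,6,8,9,10}:3  {6,7,8,9,10}:15
  |U|=6: {3,5,6,8,9,10}:3  {4,5,6,8,9,10}:3  {5,6,7,8,9,10}:18
  |U|=7: {2,4,5,6,8,9,10}:3  {3,4,5,6,8,9,10}:6  {3,5,6,7,8,9,10}:21  {4,5,6,7,8,9,10}:21
  |U|=8: {1,2,4,5,6,8,9,10}:3  {2,3,4,5,6,8,9,10}:9  {2,4,5,6,7,8,9,10}:24  {3,4,5,6,7,8,9,10}:48
  |U|=9: {1,2,3,4,5,6,8,9,10}:12  {1,2,4,5,6,7,8,9,10}:27  {2,3,4,5,6,7,8,9,10}:81
  start at 0(t): 120
  start at 7(r): 12
sum over floor = 132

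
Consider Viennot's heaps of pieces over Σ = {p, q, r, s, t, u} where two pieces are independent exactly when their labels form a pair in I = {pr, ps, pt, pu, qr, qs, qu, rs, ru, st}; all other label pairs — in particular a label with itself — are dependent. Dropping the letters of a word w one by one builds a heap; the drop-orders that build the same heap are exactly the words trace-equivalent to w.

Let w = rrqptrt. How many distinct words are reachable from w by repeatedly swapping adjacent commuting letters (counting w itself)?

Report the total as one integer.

15

#0=r has no predecessor
#1=r depends on [0:r]
#2=q has no predecessor
#3=p depends on [2:q]
#4=t depends on [1:r, 2:q]
#5=r depends on [4:t]
#6=t depends on [5:r]
sources: [0:r, 2:q]
N(rest) = Σ N(rest − s) over sources s of rest; N(one piece) = 1:
  size 1 → [3]=1  [6]=1
  size 2 → [3,6]=2  [5,6]=1
  size 3 → [3,5,6]=3  [4,5,6]=1
  size 4 → [1,4,5,6]=1  [3,4,5,6]=4
  size 5 → [0,1,4,5,6]=1  [1,3,4,5,6]=5  [2,3,4,5,6]=4
  first=0(r) contributes 9
  first=2(q) contributes 6
|[w]| = 15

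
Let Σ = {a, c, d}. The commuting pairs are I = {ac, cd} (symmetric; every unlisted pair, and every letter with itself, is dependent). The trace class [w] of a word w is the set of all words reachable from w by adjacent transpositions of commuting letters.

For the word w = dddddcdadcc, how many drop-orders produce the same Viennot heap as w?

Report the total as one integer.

165

piece 0:d — minimal
piece 1:d rests on {0:d}
piece 2:d rests on {1:d}
piece 3:d rests on {2:d}
piece 4:d rests on {3:d}
piece 5:c — minimal
piece 6:d rests on {4:d}
piece 7:a rests on {6:d}
piece 8:d rests on {7:a}
piece 9:c rests on {5:c}
piece 10:c rests on {9:c}
minimal pieces: {0:d, 5:c}
ways to finish when only these pieces remain (= sum over removing one remaining piece with nothing left below it):
  1 left: {8}→1  {10}→1
  2 left: {7,8}→1  {8,10}→2  {9,10}→1
  3 left: {5,9,10}→1  {6,7,8}→1  {7,8,10}→3  {8,9,10}→3
  4 left: {4,6,7,8}→1  {5,8,9,10}→4  {6,7,8,10}→4  {7,8,9,10}→6
  5 left: {3,4,6,7,8}→1  {4,6,7,8,10}→5  {5,7,8,9,10}→10  {6,7,8,9,10}→10
  6 left: {2,3,4,6,7,8}→1  {3,4,6,7,8,10}→6  {4,6,7,8,9,10}→15  {5,6,7,8,9,10}→20
  7 left: {1,2,3,4,6,7,8}→1  {2,3,4,6,7,8,10}→7  {3,4,6,7,8,9,10}→21  {4,5,6,7,8,9,10}→35
  8 left: {0,1,2,3,4,6,7,8}→1  {1,2,3,4,6,7,8,10}→8  {2,3,4,6,7,8,9,10}→28  {3,4,5,6,7,8,9,10}→56
  9 left: {0,1,2,3,4,6,7,8,10}→9  {1,2,3,4,6,7,8,9,10}→36  {2,3,4,5,6,7,8,9,10}→84
  placing 0:d first → 120 extensions
  placing 5:c first → 45 extensions
total linear extensions = 165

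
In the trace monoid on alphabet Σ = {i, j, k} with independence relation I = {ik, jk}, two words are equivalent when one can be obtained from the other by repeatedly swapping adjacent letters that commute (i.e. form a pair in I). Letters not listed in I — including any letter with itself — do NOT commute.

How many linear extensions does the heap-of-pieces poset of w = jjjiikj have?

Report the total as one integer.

7

#0=j has no predecessor
#1=j depends on [0:j]
#2=j depends on [1:j]
#3=i depends on [2:j]
#4=i depends on [3:i]
#5=k has no predecessor
#6=j depends on [4:i]
sources: [0:j, 5:k]
N(rest) = Σ N(rest − s) over sources s of rest; N(one piece) = 1:
  size 1 → [5]=1  [6]=1
  size 2 → [4,6]=1  [5,6]=2
  size 3 → [3,4,6]=1  [4,5,6]=3
  size 4 → [2,3,4,6]=1  [3,4,5,6]=4
  size 5 → [1,2,3,4,6]=1  [2,3,4,5,6]=5
  first=0(j) contributes 6
  first=5(k) contributes 1
|[w]| = 7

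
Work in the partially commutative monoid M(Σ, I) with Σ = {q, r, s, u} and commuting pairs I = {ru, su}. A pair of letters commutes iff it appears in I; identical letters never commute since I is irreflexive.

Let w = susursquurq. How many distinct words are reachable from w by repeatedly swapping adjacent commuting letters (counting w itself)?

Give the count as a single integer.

45

piece 0:s — minimal
piece 1:u — minimal
piece 2:s rests on {0:s}
piece 3:u rests on {1:u}
piece 4:r rests on {2:s}
piece 5:s rests on {4:r}
piece 6:q rests on {3:u, 5:s}
piece 7:u rests on {6:q}
piece 8:u rests on {7:u}
piece 9:r rests on {6:q}
piece 10:q rests on {8:u, 9:r}
minimal pieces: {0:s, 1:u}
ways to finish when only these pieces remain (= sum over removing one remaining piece with nothing left below it):
  1 left: {10}→1
  2 left: {8,10}→1  {9,10}→1
  3 left: {7,8,10}→1  {8,9,10}→2
  4 left: {7,8,9,10}→3
  5 left: {6,7,8,9,10}→3
  6 left: {3,6,7,8,9,10}→3  {5,6,7,8,9,10}→3
  7 left: {1,3,6,7,8,9,10}→3  {3,5,6,7,8,9,10}→6  {4,5,6,7,8,9,10}→3
  8 left: {1,3,5,6,7,8,9,10}→9  {2,4,5,6,7,8,9,10}→3  {3,4,5,6,7,8,9,10}→9
  9 left: {0,2,4,5,6,7,8,9,10}→3  {1,3,4,5,6,7,8,9,10}→18  {2,3,4,5,6,7,8,9,10}→12
  placing 0:s first → 30 extensions
  placing 1:u first → 15 extensions
total linear extensions = 45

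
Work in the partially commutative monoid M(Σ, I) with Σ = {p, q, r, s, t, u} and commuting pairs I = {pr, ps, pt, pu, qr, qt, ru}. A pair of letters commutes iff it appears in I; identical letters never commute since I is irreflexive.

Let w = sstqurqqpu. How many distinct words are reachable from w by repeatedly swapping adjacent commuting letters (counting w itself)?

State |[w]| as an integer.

0(s) covers ∅
1(s) covers 0:s
2(t) covers 1:s
3(q) covers 1:s
4(u) covers 2:t, 3:q
5(r) covers 2:t
6(q) covers 4:u
7(q) covers 6:q
8(p) covers 7:q
9(u) covers 7:q
floor of heap: 0:s
completions by unplaced set U, small U first (add the entries for U minus each lowest piece of U):
  |U|=1: {5}:1  {8}:1  {9}:1
  |U|=2: {5,8}:2  {5,9}:2  {8,9}:2
  |U|=3: {5,8,9}:6  {7,8,9}:2
  |U|=4: {5,7,8,9}:8  {6,7,8,9}:2
  |U|=5: {4,6,7,8,9}:2  {5,6,7,8,9}:10
  |U|=6: {3,4,6,7,8,9}:2  {4,5,6,7,8,9}:12
  |U|=7: {2,4,5,6,7,8,9}:12  {3,4,5,6,7,8,9}:14
  |U|=8: {2,3,4,5,6,7,8,9}:26
  start at 0(s): 26

26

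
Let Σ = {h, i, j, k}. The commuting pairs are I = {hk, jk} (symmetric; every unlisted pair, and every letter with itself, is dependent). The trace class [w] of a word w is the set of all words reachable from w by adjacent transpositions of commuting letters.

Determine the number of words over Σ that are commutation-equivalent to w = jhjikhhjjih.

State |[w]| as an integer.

0(j) covers ∅
1(h) covers 0:j
2(j) covers 1:h
3(i) covers 2:j
4(k) covers 3:i
5(h) covers 3:i
6(h) covers 5:h
7(j) covers 6:h
8(j) covers 7:j
9(i) covers 4:k, 8:j
10(h) covers 9:i
floor of heap: 0:j
completions by unplaced set U, small U first (add the entries for U minus each lowest piece of U):
  |U|=1: {10}:1
  |U|=2: {9,10}:1
  |U|=3: {4,9,10}:1  {8,9,10}:1
  |U|=4: {4,8,9,10}:2  {7,8,9,10}:1
  |U|=5: {4,7,8,9,10}:3  {6,7,8,9,10}:1
  |U|=6: {4,6,7,8,9,10}:4  {5,6,7,8,9,10}:1
  |U|=7: {4,5,6,7,8,9,10}:5
  |U|=8: {3,4,5,6,7,8,9,10}:5
  |U|=9: {2,3,4,5,6,7,8,9,10}:5
  start at 0(j): 5

5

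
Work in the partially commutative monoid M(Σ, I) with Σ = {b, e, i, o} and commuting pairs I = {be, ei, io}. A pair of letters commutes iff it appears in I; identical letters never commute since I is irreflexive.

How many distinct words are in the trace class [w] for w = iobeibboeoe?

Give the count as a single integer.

drop 0:i onto floor
drop 1:o onto floor
drop 2:b onto {0:i, 1:o}
drop 3:e onto {1:o}
drop 4:i onto {2:b}
drop 5:b onto {4:i}
drop 6:b onto {5:b}
drop 7:o onto {3:e, 6:b}
drop 8:e onto {7:o}
drop 9:o onto {8:e}
drop 10:e onto {9:o}
ground layer = {0:i, 1:o}
drop-orders for the pieces not yet dropped (sum over which currently-grounded one goes next):
  1 to go: {10} 1
  2 to go: {9,10} 1
  3 to go: {8,9,10} 1
  4 to go: {7,8,9,10} 1
  5 to go: {3,7,8,9,10} 1  {6,7,8,9,10} 1
  6 to go: {3,6,7,8,9,10} 2  {5,6,7,8,9,10} 1
  7 to go: {3,5,6,7,8,9,10} 3  {4,5,6,7,8,9,10} 1
  8 to go: {2,4,5,6,7,8,9,10} 1  {3,4,5,6,7,8,9,10} 4
  9 to go: {0,2,4,5,6,7,8,9,10} 1  {2,3,4,5,6,7,8,9,10} 5
  if 0:i drops first: 5 orders
  if 1:o drops first: 6 orders
heap linearizations: 11

11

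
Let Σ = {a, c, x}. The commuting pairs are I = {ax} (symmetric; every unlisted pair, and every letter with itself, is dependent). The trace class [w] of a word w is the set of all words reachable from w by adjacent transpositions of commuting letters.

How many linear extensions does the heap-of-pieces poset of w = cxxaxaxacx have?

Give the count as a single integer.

35

#0=c has no predecessor
#1=x depends on [0:c]
#2=x depends on [1:x]
#3=a depends on [0:c]
#4=x depends on [2:x]
#5=a depends on [3:a]
#6=x depends on [4:x]
#7=a depends on [5:a]
#8=c depends on [6:x, 7:a]
#9=x depends on [8:c]
sources: [0:c]
N(rest) = Σ N(rest − s) over sources s of rest; N(one piece) = 1:
  size 1 → [9]=1
  size 2 → [8,9]=1
  size 3 → [6,8,9]=1  [7,8,9]=1
  size 4 → [4,6,8,9]=1  [5,7,8,9]=1  [6,7,8,9]=2
  size 5 → [2,4,6,8,9]=1  [3,5,7,8,9]=1  [4,6,7,8,9]=3  [5,6,7,8,9]=3
  size 6 → [1,2,4,6,8,9]=1  [2,4,6,7,8,9]=4  [3,5,6,7,8,9]=4  [4,5,6,7,8,9]=6
  size 7 → [1,2,4,6,7,8,9]=5  [2,4,5,6,7,8,9]=10  [3,4,5,6,7,8,9]=10
  size 8 → [1,2,4,5,6,7,8,9]=15  [2,3,4,5,6,7,8,9]=20
  first=0(c) contributes 35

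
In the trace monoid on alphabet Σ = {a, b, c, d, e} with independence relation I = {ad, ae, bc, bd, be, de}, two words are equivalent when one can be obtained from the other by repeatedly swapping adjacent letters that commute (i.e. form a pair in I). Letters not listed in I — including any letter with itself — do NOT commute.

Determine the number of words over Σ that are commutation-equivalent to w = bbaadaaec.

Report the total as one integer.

#0=b has no predecessor
#1=b depends on [0:b]
#2=a depends on [1:b]
#3=a depends on [2:a]
#4=d has no predecessor
#5=a depends on [3:a]
#6=a depends on [5:a]
#7=e has no predecessor
#8=c depends on [4:d, 6:a, 7:e]
sources: [0:b, 4:d, 7:e]
N(rest) = Σ N(rest − s) over sources s of rest; N(one piece) = 1:
  size 1 → [8]=1
  size 2 → [4,8]=1  [6,8]=1  [7,8]=1
  size 3 → [4,6,8]=2  [4,7,8]=2  [5,6,8]=1  [6,7,8]=2
  size 4 → [3,5,6,8]=1  [4,5,6,8]=3  [4,6,7,8]=6  [5,6,7,8]=3
  size 5 → [2,3,5,6,8]=1  [3,4,5,6,8]=4  [3,5,6,7,8]=4  [4,5,6,7,8]=12
  size 6 → [1,2,3,5,6,8]=1  [2,3,4,5,6,8]=5  [2,3,5,6,7,8]=5  [3,4,5,6,7,8]=20
  size 7 → [0,1,2,3,5,6,8]=1  [1,2,3,4,5,6,8]=6  [1,2,3,5,6,7,8]=6  [2,3,4,5,6,7,8]=30
  first=0(b) contributes 42
  first=4(d) contributes 7
  first=7(e) contributes 7
|[w]| = 56

56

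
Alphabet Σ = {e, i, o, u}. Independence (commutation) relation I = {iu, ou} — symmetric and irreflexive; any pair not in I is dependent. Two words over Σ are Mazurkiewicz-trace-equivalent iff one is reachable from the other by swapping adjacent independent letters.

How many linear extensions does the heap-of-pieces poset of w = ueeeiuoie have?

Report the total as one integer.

#0=u has no predecessor
#1=e depends on [0:u]
#2=e depends on [1:e]
#3=e depends on [2:e]
#4=i depends on [3:e]
#5=u depends on [3:e]
#6=o depends on [4:i]
#7=i depends on [6:o]
#8=e depends on [5:u, 7:i]
sources: [0:u]
N(rest) = Σ N(rest − s) over sources s of rest; N(one piece) = 1:
  size 1 → [8]=1
  size 2 → [5,8]=1  [7,8]=1
  size 3 → [5,7,8]=2  [6,7,8]=1
  size 4 → [4,6,7,8]=1  [5,6,7,8]=3
  size 5 → [4,5,6,7,8]=4
  size 6 → [3,4,5,6,7,8]=4
  size 7 → [2,3,4,5,6,7,8]=4
  first=0(u) contributes 4

4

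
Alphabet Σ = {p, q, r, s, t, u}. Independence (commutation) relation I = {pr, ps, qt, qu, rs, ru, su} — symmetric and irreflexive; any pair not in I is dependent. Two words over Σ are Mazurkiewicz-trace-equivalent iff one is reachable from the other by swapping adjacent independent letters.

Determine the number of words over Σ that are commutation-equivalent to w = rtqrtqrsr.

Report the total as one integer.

12

drop 0:r onto floor
drop 1:t onto {0:r}
drop 2:q onto {0:r}
drop 3:r onto {1:t, 2:q}
drop 4:t onto {3:r}
drop 5:q onto {3:r}
drop 6:r onto {4:t, 5:q}
drop 7:s onto {4:t, 5:q}
drop 8:r onto {6:r}
ground layer = {0:r}
drop-orders for the pieces not yet dropped (sum over which currently-grounded one goes next):
  1 to go: {7} 1  {8} 1
  2 to go: {6,8} 1  {7,8} 2
  3 to go: {6,7,8} 3
  4 to go: {4,6,7,8} 3  {5,6,7,8} 3
  5 to go: {4,5,6,7,8} 6
  6 to go: {3,4,5,6,7,8} 6
  7 to go: {1,3,4,5,6,7,8} 6  {2,3,4,5,6,7,8} 6
  if 0:r drops first: 12 orders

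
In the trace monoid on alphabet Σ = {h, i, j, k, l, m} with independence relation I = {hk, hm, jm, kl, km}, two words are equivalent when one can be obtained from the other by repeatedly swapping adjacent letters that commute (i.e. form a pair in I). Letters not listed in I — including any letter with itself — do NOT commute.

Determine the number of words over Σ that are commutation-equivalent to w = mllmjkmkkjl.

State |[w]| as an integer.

21

0(m) covers ∅
1(l) covers 0:m
2(l) covers 1:l
3(m) covers 2:l
4(j) covers 2:l
5(k) covers 4:j
6(m) covers 3:m
7(k) covers 5:k
8(k) covers 7:k
9(j) covers 8:k
10(l) covers 6:m, 9:j
floor of heap: 0:m
completions by unplaced set U, small U first (add the entries for U minus each lowest piece of U):
  |U|=1: {10}:1
  |U|=2: {6,10}:1  {9,10}:1
  |U|=3: {3,6,10}:1  {6,9,10}:2  {8,9,10}:1
  |U|=4: {3,6,9,10}:3  {6,8,9,10}:3  {7,8,9,10}:1
  |U|=5: {3,6,8,9,10}:6  {5,7,8,9,10}:1  {6,7,8,9,10}:4
  |U|=6: {3,6,7,8,9,10}:10  {4,5,7,8,9,10}:1  {5,6,7,8,9,10}:5
  |U|=7: {3,5,6,7,8,9,10}:15  {4,5,6,7,8,9,10}:6
  |U|=8: {3,4,5,6,7,8,9,10}:21
  |U|=9: {2,3,4,5,6,7,8,9,10}:21
  start at 0(m): 21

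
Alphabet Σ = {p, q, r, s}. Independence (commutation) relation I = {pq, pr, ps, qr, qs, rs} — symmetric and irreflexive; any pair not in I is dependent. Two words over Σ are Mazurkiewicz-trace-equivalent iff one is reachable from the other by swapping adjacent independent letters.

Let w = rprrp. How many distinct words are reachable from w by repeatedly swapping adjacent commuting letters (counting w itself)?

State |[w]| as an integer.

drop 0:r onto floor
drop 1:p onto floor
drop 2:r onto {0:r}
drop 3:r onto {2:r}
drop 4:p onto {1:p}
ground layer = {0:r, 1:p}
drop-orders for the pieces not yet dropped (sum over which currently-grounded one goes next):
  1 to go: {3} 1  {4} 1
  2 to go: {1,4} 1  {2,3} 1  {3,4} 2
  3 to go: {0,2,3} 1  {1,3,4} 3  {2,3,4} 3
  if 0:r drops first: 6 orders
  if 1:p drops first: 4 orders
heap linearizations: 10

10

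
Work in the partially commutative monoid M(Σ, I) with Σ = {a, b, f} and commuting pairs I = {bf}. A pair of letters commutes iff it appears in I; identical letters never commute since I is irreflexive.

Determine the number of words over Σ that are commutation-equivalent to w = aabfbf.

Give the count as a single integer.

6

0(a) covers ∅
1(a) covers 0:a
2(b) covers 1:a
3(f) covers 1:a
4(b) covers 2:b
5(f) covers 3:f
floor of heap: 0:a
completions by unplaced set U, small U first (add the entries for U minus each lowest piece of U):
  |U|=1: {4}:1  {5}:1
  |U|=2: {2,4}:1  {3,5}:1  {4,5}:2
  |U|=3: {2,4,5}:3  {3,4,5}:3
  |U|=4: {2,3,4,5}:6
  start at 0(a): 6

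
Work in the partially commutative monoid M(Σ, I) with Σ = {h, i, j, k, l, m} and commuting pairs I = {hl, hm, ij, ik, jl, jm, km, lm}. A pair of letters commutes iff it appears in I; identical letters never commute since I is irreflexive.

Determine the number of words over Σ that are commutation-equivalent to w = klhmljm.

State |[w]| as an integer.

126

#0=k has no predecessor
#1=l depends on [0:k]
#2=h depends on [0:k]
#3=m has no predecessor
#4=l depends on [1:l]
#5=j depends on [2:h]
#6=m depends on [3:m]
sources: [0:k, 3:m]
N(rest) = Σ N(rest − s) over sources s of rest; N(one piece) = 1:
  size 1 → [4]=1  [5]=1  [6]=1
  size 2 → [1,4]=1  [2,5]=1  [3,6]=1  [4,5]=2  [4,6]=2  [5,6]=2
  size 3 → [1,4,5]=3  [1,4,6]=3  [2,4,5]=3  [2,5,6]=3  [3,4,6]=3  [3,5,6]=3  [4,5,6]=6
  size 4 → [1,2,4,5]=6  [1,3,4,6]=6  [1,4,5,6]=12  [2,3,5,6]=6  [2,4,5,6]=12  [3,4,5,6]=12
  size 5 → [0,1,2,4,5]=6  [1,2,4,5,6]=30  [1,3,4,5,6]=30  [2,3,4,5,6]=30
  first=0(k) contributes 90
  first=3(m) contributes 36
|[w]| = 126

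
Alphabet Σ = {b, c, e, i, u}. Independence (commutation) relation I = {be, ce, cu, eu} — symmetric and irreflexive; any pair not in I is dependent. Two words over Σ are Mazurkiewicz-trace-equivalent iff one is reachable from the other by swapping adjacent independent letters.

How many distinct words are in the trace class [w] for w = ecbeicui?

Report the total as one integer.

12

#0=e has no predecessor
#1=c has no predecessor
#2=b depends on [1:c]
#3=e depends on [0:e]
#4=i depends on [2:b, 3:e]
#5=c depends on [4:i]
#6=u depends on [4:i]
#7=i depends on [5:c, 6:u]
sources: [0:e, 1:c]
N(rest) = Σ N(rest − s) over sources s of rest; N(one piece) = 1:
  size 1 → [7]=1
  size 2 → [5,7]=1  [6,7]=1
  size 3 → [5,6,7]=2
  size 4 → [4,5,6,7]=2
  size 5 → [2,4,5,6,7]=2  [3,4,5,6,7]=2
  size 6 → [0,3,4,5,6,7]=2  [1,2,4,5,6,7]=2  [2,3,4,5,6,7]=4
  first=0(e) contributes 6
  first=1(c) contributes 6
|[w]| = 12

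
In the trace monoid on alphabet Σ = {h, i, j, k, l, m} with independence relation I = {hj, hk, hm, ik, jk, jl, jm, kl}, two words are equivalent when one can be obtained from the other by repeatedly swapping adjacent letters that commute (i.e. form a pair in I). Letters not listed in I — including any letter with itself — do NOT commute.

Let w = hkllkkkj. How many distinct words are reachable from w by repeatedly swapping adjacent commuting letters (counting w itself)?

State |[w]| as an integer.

#0=h has no predecessor
#1=k has no predecessor
#2=l depends on [0:h]
#3=l depends on [2:l]
#4=k depends on [1:k]
#5=k depends on [4:k]
#6=k depends on [5:k]
#7=j has no predecessor
sources: [0:h, 1:k, 7:j]
N(rest) = Σ N(rest − s) over sources s of rest; N(one piece) = 1:
  size 1 → [3]=1  [6]=1  [7]=1
  size 2 → [2,3]=1  [3,6]=2  [3,7]=2  [5,6]=1  [6,7]=2
  size 3 → [0,2,3]=1  [2,3,6]=3  [2,3,7]=3  [3,5,6]=3  [3,6,7]=6  [4,5,6]=1  [5,6,7]=3
  size 4 → [0,2,3,6]=4  [0,2,3,7]=4  [1,4,5,6]=1  [2,3,5,6]=6  [2,3,6,7]=12  [3,4,5,6]=4  [3,5,6,7]=12  [4,5,6,7]=4
  size 5 → [0,2,3,5,6]=10  [0,2,3,6,7]=20  [1,3,4,5,6]=5  [1,4,5,6,7]=5  [2,3,4,5,6]=10  [2,3,5,6,7]=30  [3,4,5,6,7]=20
  size 6 → [0,2,3,4,5,6]=20  [0,2,3,5,6,7]=60  [1,2,3,4,5,6]=15  [1,3,4,5,6,7]=30  [2,3,4,5,6,7]=60
  first=0(h) contributes 105
  first=1(k) contributes 140
  first=7(j) contributes 35
|[w]| = 280

280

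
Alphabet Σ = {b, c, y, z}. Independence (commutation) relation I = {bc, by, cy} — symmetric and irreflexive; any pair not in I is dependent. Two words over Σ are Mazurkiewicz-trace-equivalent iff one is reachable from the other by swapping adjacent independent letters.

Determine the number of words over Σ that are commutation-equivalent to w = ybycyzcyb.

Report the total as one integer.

120

piece 0:y — minimal
piece 1:b — minimal
piece 2:y rests on {0:y}
piece 3:c — minimal
piece 4:y rests on {2:y}
piece 5:z rests on {1:b, 3:c, 4:y}
piece 6:c rests on {5:z}
piece 7:y rests on {5:z}
piece 8:b rests on {5:z}
minimal pieces: {0:y, 1:b, 3:c}
ways to finish when only these pieces remain (= sum over removing one remaining piece with nothing left below it):
  1 left: {6}→1  {7}→1  {8}→1
  2 left: {6,7}→2  {6,8}→2  {7,8}→2
  3 left: {6,7,8}→6
  4 left: {5,6,7,8}→6
  5 left: {1,5,6,7,8}→6  {3,5,6,7,8}→6  {4,5,6,7,8}→6
  6 left: {1,3,5,6,7,8}→12  {1,4,5,6,7,8}→12  {2,4,5,6,7,8}→6  {3,4,5,6,7,8}→12
  7 left: {0,2,4,5,6,7,8}→6  {1,2,4,5,6,7,8}→18  {1,3,4,5,6,7,8}→36  {2,3,4,5,6,7,8}→18
  placing 0:y first → 72 extensions
  placing 1:b first → 24 extensions
  placing 3:c first → 24 extensions
total linear extensions = 120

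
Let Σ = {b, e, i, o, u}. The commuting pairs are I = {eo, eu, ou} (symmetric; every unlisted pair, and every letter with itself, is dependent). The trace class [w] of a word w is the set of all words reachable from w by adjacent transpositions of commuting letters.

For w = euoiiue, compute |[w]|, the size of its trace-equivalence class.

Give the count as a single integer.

12

piece 0:e — minimal
piece 1:u — minimal
piece 2:o — minimal
piece 3:i rests on {0:e, 1:u, 2:o}
piece 4:i rests on {3:i}
piece 5:u rests on {4:i}
piece 6:e rests on {4:i}
minimal pieces: {0:e, 1:u, 2:o}
ways to finish when only these pieces remain (= sum over removing one remaining piece with nothing left below it):
  1 left: {5}→1  {6}→1
  2 left: {5,6}→2
  3 left: {4,5,6}→2
  4 left: {3,4,5,6}→2
  5 left: {0,3,4,5,6}→2  {1,3,4,5,6}→2  {2,3,4,5,6}→2
  placing 0:e first → 4 extensions
  placing 1:u first → 4 extensions
  placing 2:o first → 4 extensions
total linear extensions = 12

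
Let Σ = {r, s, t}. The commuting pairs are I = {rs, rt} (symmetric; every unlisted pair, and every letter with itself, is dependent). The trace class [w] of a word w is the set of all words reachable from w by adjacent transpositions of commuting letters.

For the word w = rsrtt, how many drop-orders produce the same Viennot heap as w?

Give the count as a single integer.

piece 0:r — minimal
piece 1:s — minimal
piece 2:r rests on {0:r}
piece 3:t rests on {1:s}
piece 4:t rests on {3:t}
minimal pieces: {0:r, 1:s}
ways to finish when only these pieces remain (= sum over removing one remaining piece with nothing left below it):
  1 left: {2}→1  {4}→1
  2 left: {0,2}→1  {2,4}→2  {3,4}→1
  3 left: {0,2,4}→3  {1,3,4}→1  {2,3,4}→3
  placing 0:r first → 4 extensions
  placing 1:s first → 6 extensions
total linear extensions = 10

10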